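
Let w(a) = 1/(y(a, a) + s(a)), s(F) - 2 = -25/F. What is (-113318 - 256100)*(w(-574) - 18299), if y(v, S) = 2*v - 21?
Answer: 4528057883328938/669833 ≈ 6.7600e+9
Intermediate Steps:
s(F) = 2 - 25/F
y(v, S) = -21 + 2*v
w(a) = 1/(-19 - 25/a + 2*a) (w(a) = 1/((-21 + 2*a) + (2 - 25/a)) = 1/(-19 - 25/a + 2*a))
(-113318 - 256100)*(w(-574) - 18299) = (-113318 - 256100)*(-574/(-25 - 19*(-574) + 2*(-574)**2) - 18299) = -369418*(-574/(-25 + 10906 + 2*329476) - 18299) = -369418*(-574/(-25 + 10906 + 658952) - 18299) = -369418*(-574/669833 - 18299) = -369418*(-12257274641/669833) = 4528057883328938/669833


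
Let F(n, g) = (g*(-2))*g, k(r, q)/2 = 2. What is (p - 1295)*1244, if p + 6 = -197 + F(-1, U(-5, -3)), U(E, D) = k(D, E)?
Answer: -1903320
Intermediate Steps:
k(r, q) = 4 (k(r, q) = 2*2 = 4)
U(E, D) = 4
F(n, g) = -2*g**2 (F(n, g) = (-2*g)*g = -2*g**2)
p = -235 (p = -6 + (-197 - 2*4**2) = -6 + (-197 - 2*16) = -6 + (-197 - 32) = -6 - 229 = -235)
(p - 1295)*1244 = (-235 - 1295)*1244 = -1530*1244 = -1903320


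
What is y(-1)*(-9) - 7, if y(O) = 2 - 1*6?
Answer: 29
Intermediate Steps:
y(O) = -4 (y(O) = 2 - 6 = -4)
y(-1)*(-9) - 7 = -4*(-9) - 7 = 36 - 7 = 29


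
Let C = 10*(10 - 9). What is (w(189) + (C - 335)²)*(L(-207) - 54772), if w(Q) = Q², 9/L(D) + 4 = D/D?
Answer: -7742227150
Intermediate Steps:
L(D) = -3 (L(D) = 9/(-4 + D/D) = 9/(-4 + 1) = 9/(-3) = 9*(-⅓) = -3)
C = 10 (C = 10*1 = 10)
(w(189) + (C - 335)²)*(L(-207) - 54772) = (189² + (10 - 335)²)*(-3 - 54772) = (35721 + (-325)²)*(-54775) = (35721 + 105625)*(-54775) = 141346*(-54775) = -7742227150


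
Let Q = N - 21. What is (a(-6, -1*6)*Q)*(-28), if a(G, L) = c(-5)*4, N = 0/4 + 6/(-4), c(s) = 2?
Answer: 5040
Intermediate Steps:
N = -3/2 (N = 0*(¼) + 6*(-¼) = 0 - 3/2 = -3/2 ≈ -1.5000)
a(G, L) = 8 (a(G, L) = 2*4 = 8)
Q = -45/2 (Q = -3/2 - 21 = -45/2 ≈ -22.500)
(a(-6, -1*6)*Q)*(-28) = (8*(-45/2))*(-28) = -180*(-28) = 5040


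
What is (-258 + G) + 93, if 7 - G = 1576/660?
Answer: -26464/165 ≈ -160.39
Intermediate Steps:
G = 761/165 (G = 7 - 1576/660 = 7 - 1*394/165 = 7 - 394/165 = 761/165 ≈ 4.6121)
(-258 + G) + 93 = (-258 + 761/165) + 93 = -41809/165 + 93 = -26464/165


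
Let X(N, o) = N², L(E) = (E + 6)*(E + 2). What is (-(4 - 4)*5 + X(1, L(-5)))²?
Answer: 1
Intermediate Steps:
L(E) = (2 + E)*(6 + E) (L(E) = (6 + E)*(2 + E) = (2 + E)*(6 + E))
(-(4 - 4)*5 + X(1, L(-5)))² = (-(4 - 4)*5 + 1²)² = (-1*0*5 + 1)² = (0*5 + 1)² = (0 + 1)² = 1² = 1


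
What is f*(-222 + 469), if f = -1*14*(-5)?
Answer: 17290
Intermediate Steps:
f = 70 (f = -14*(-5) = 70)
f*(-222 + 469) = 70*(-222 + 469) = 70*247 = 17290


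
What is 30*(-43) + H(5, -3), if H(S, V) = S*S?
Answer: -1265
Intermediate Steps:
H(S, V) = S²
30*(-43) + H(5, -3) = 30*(-43) + 5² = -1290 + 25 = -1265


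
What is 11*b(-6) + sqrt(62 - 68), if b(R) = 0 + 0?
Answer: I*sqrt(6) ≈ 2.4495*I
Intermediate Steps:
b(R) = 0
11*b(-6) + sqrt(62 - 68) = 11*0 + sqrt(62 - 68) = 0 + sqrt(-6) = 0 + I*sqrt(6) = I*sqrt(6)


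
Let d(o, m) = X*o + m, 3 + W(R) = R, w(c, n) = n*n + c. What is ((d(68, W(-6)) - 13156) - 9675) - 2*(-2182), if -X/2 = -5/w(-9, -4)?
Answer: -128652/7 ≈ -18379.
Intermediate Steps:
w(c, n) = c + n² (w(c, n) = n² + c = c + n²)
W(R) = -3 + R
X = 10/7 (X = -(-10)/(-9 + (-4)²) = -(-10)/(-9 + 16) = -(-10)/7 = -2*(-5/7) = 10/7 ≈ 1.4286)
d(o, m) = m + 10*o/7 (d(o, m) = 10*o/7 + m = m + 10*o/7)
((d(68, W(-6)) - 13156) - 9675) - 2*(-2182) = ((((-3 - 6) + (10/7)*68) - 13156) - 9675) - 2*(-2182) = (((-9 + 680/7) - 13156) - 9675) - 1*(-4364) = ((617/7 - 13156) - 9675) + 4364 = (-91475/7 - 9675) + 4364 = -159200/7 + 4364 = -128652/7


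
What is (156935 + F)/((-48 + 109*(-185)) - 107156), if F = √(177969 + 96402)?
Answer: -156935/127369 - √274371/127369 ≈ -1.2362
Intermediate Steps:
F = √274371 ≈ 523.80
(156935 + F)/((-48 + 109*(-185)) - 107156) = (156935 + √274371)/((-48 + 109*(-185)) - 107156) = (156935 + √274371)/((-48 - 20165) - 107156) = (156935 + √274371)/(-20213 - 107156) = (156935 + √274371)/(-127369) = (156935 + √274371)*(-1/127369) = -156935/127369 - √274371/127369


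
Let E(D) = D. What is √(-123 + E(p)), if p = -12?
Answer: 3*I*√15 ≈ 11.619*I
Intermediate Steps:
√(-123 + E(p)) = √(-123 - 12) = √(-135) = 3*I*√15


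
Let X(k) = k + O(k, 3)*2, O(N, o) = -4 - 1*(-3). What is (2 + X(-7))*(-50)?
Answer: 350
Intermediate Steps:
O(N, o) = -1 (O(N, o) = -4 + 3 = -1)
X(k) = -2 + k (X(k) = k - 1*2 = k - 2 = -2 + k)
(2 + X(-7))*(-50) = (2 + (-2 - 7))*(-50) = (2 - 9)*(-50) = -7*(-50) = 350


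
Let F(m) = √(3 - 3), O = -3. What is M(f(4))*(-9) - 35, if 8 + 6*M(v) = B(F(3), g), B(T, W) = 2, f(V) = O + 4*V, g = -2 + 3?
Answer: -26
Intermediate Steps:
F(m) = 0 (F(m) = √0 = 0)
g = 1
f(V) = -3 + 4*V
M(v) = -1 (M(v) = -4/3 + (⅙)*2 = -4/3 + ⅓ = -1)
M(f(4))*(-9) - 35 = -1*(-9) - 35 = 9 - 35 = -26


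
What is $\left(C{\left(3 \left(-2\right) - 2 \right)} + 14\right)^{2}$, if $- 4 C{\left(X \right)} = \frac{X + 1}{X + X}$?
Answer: $\frac{790321}{4096} \approx 192.95$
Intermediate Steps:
$C{\left(X \right)} = - \frac{1 + X}{8 X}$ ($C{\left(X \right)} = - \frac{\left(X + 1\right) \frac{1}{X + X}}{4} = - \frac{\left(1 + X\right) \frac{1}{2 X}}{4} = - \frac{\frac{1}{2} \frac{1}{X} \left(1 + X\right)}{4} = - \frac{1 + X}{8 X}$)
$\left(C{\left(3 \left(-2\right) - 2 \right)} + 14\right)^{2} = \left(\frac{-1 - \left(3 \left(-2\right) - 2\right)}{8 \left(3 \left(-2\right) - 2\right)} + 14\right)^{2} = \left(\frac{-1 - \left(-6 - 2\right)}{8 \left(-6 - 2\right)} + 14\right)^{2} = \left(\frac{-1 - -8}{8 \left(-8\right)} + 14\right)^{2} = \left(\frac{1}{8} \left(- \frac{1}{8}\right) \left(-1 + 8\right) + 14\right)^{2} = \left(\frac{1}{8} \left(- \frac{1}{8}\right) 7 + 14\right)^{2} = \left(- \frac{7}{64} + 14\right)^{2} = \left(\frac{889}{64}\right)^{2} = \frac{790321}{4096}$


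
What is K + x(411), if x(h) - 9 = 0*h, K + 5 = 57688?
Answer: 57692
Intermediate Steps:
K = 57683 (K = -5 + 57688 = 57683)
x(h) = 9 (x(h) = 9 + 0*h = 9 + 0 = 9)
K + x(411) = 57683 + 9 = 57692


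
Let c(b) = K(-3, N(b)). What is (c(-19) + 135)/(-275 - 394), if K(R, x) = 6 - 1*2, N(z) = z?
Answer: -139/669 ≈ -0.20777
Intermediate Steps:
K(R, x) = 4 (K(R, x) = 6 - 2 = 4)
c(b) = 4
(c(-19) + 135)/(-275 - 394) = (4 + 135)/(-275 - 394) = 139/(-669) = 139*(-1/669) = -139/669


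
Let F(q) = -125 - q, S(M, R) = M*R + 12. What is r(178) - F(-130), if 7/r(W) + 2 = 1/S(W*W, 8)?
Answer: -4309223/506967 ≈ -8.5000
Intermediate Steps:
S(M, R) = 12 + M*R
r(W) = 7/(-2 + 1/(12 + 8*W**2)) (r(W) = 7/(-2 + 1/(12 + (W*W)*8)) = 7/(-2 + 1/(12 + W**2*8)) = 7/(-2 + 1/(12 + 8*W**2)))
r(178) - F(-130) = 28*(-3 - 2*178**2)/(23 + 16*178**2) - (-125 - 1*(-130)) = 28*(-3 - 2*31684)/(23 + 16*31684) - (-125 + 130) = 28*(-3 - 63368)/(23 + 506944) - 1*5 = 28*(-63371)/506967 - 5 = 28*(1/506967)*(-63371) - 5 = -1774388/506967 - 5 = -4309223/506967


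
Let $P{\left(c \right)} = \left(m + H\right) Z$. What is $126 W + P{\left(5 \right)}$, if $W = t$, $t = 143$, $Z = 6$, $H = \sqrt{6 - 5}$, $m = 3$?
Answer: $18042$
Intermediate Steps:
$H = 1$ ($H = \sqrt{1} = 1$)
$P{\left(c \right)} = 24$ ($P{\left(c \right)} = \left(3 + 1\right) 6 = 4 \cdot 6 = 24$)
$W = 143$
$126 W + P{\left(5 \right)} = 126 \cdot 143 + 24 = 18018 + 24 = 18042$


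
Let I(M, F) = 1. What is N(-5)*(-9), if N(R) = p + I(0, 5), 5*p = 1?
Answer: -54/5 ≈ -10.800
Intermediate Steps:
p = 1/5 (p = (1/5)*1 = 1/5 ≈ 0.20000)
N(R) = 6/5 (N(R) = 1/5 + 1 = 6/5)
N(-5)*(-9) = (6/5)*(-9) = -54/5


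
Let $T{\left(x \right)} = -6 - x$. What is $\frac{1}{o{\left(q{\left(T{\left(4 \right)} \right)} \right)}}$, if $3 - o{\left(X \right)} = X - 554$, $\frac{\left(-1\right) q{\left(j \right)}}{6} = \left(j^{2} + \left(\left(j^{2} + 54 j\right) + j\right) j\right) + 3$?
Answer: $\frac{1}{28175} \approx 3.5492 \cdot 10^{-5}$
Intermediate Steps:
$q{\left(j \right)} = -18 - 6 j^{2} - 6 j \left(j^{2} + 55 j\right)$ ($q{\left(j \right)} = - 6 \left(\left(j^{2} + \left(\left(j^{2} + 54 j\right) + j\right) j\right) + 3\right) = - 6 \left(\left(j^{2} + \left(j^{2} + 55 j\right) j\right) + 3\right) = - 6 \left(\left(j^{2} + j \left(j^{2} + 55 j\right)\right) + 3\right) = - 6 \left(3 + j^{2} + j \left(j^{2} + 55 j\right)\right) = -18 - 6 j^{2} - 6 j \left(j^{2} + 55 j\right)$)
$o{\left(X \right)} = 557 - X$ ($o{\left(X \right)} = 3 - \left(X - 554\right) = 3 - \left(-554 + X\right) = 557 - X$)
$\frac{1}{o{\left(q{\left(T{\left(4 \right)} \right)} \right)}} = \frac{1}{557 - \left(-18 - 336 \left(-6 - 4\right)^{2} - 6 \left(-6 - 4\right)^{3}\right)} = \frac{1}{557 - \left(-18 - 336 \left(-10\right)^{2} - 6 \left(-10\right)^{3}\right)} = \frac{1}{557 - \left(-18 - 33600 - -6000\right)} = \frac{1}{557 - \left(-18 - 33600 + 6000\right)} = \frac{1}{557 - -27618} = \frac{1}{557 + 27618} = \frac{1}{28175}$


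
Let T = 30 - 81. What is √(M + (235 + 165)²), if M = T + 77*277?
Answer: 9*√2238 ≈ 425.77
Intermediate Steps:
T = -51
M = 21278 (M = -51 + 77*277 = -51 + 21329 = 21278)
√(M + (235 + 165)²) = √(21278 + (235 + 165)²) = √(21278 + 400²) = √(21278 + 160000) = √181278 = 9*√2238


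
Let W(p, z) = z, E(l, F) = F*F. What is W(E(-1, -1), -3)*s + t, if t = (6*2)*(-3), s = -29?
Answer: 51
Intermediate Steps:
E(l, F) = F²
t = -36 (t = 12*(-3) = -36)
W(E(-1, -1), -3)*s + t = -3*(-29) - 36 = 87 - 36 = 51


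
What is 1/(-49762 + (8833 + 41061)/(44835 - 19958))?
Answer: -24877/1237879380 ≈ -2.0096e-5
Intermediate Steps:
1/(-49762 + (8833 + 41061)/(44835 - 19958)) = 1/(-49762 + 49894/24877) = 1/(-1237879380/24877) = -24877/1237879380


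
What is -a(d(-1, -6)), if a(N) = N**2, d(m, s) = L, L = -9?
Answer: -81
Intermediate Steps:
d(m, s) = -9
-a(d(-1, -6)) = -1*(-9)**2 = -1*81 = -81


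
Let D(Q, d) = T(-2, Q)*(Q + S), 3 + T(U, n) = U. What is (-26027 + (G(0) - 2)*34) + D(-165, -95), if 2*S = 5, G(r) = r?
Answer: -50565/2 ≈ -25283.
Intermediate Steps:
T(U, n) = -3 + U
S = 5/2 (S = (½)*5 = 5/2 ≈ 2.5000)
D(Q, d) = -25/2 - 5*Q (D(Q, d) = (-3 - 2)*(Q + 5/2) = -5*(5/2 + Q) = -25/2 - 5*Q)
(-26027 + (G(0) - 2)*34) + D(-165, -95) = (-26027 + (0 - 2)*34) + (-25/2 - 5*(-165)) = (-26027 - 2*34) + (-25/2 + 825) = (-26027 - 68) + 1625/2 = -26095 + 1625/2 = -50565/2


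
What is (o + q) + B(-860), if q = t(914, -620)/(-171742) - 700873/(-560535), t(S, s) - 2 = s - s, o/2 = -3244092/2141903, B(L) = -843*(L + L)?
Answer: 149487384583732459356304/103097718540874455 ≈ 1.4500e+6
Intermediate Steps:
B(L) = -1686*L
o = -6488184/2141903 (o = 2*(-3244092/2141903) = -6488184/2141903 ≈ -3.0292)
t(S, s) = 2 (t(S, s) = 2 + (s - s) = 2 + 0 = 2)
q = 60184104848/48133700985 (q = 2/(-171742) - 700873/(-560535) = 2*(-1/171742) - 700873*(-1/560535) = -1/85871 + 700873/560535 = 60184104848/48133700985 ≈ 1.2504)
(o + q) + B(-860) = (-6488184/2141903 + 60184104848/48133700985) - 1686*(-860) = -183391793865415496/103097718540874455 + 1449960 = 149487384583732459356304/103097718540874455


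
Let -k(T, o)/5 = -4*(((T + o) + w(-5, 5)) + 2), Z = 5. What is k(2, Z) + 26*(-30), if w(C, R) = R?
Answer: -500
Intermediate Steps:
k(T, o) = 140 + 20*T + 20*o (k(T, o) = -(-20)*(((T + o) + 5) + 2) = -(-20)*((5 + T + o) + 2) = -(-20)*(7 + T + o) = -5*(-28 - 4*T - 4*o) = 140 + 20*T + 20*o)
k(2, Z) + 26*(-30) = (140 + 20*2 + 20*5) + 26*(-30) = (140 + 40 + 100) - 780 = 280 - 780 = -500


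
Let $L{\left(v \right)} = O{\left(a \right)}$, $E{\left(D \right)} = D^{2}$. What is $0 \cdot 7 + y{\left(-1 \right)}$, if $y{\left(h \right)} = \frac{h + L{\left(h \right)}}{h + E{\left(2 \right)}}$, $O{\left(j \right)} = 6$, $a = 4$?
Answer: $\frac{5}{3} \approx 1.6667$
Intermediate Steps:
$L{\left(v \right)} = 6$
$y{\left(h \right)} = \frac{6 + h}{4 + h}$ ($y{\left(h \right)} = \frac{h + 6}{h + 2^{2}} = \frac{6 + h}{h + 4} = \frac{6 + h}{4 + h}$)
$0 \cdot 7 + y{\left(-1 \right)} = 0 \cdot 7 + \frac{6 - 1}{4 - 1} = 0 + \frac{1}{3} \cdot 5 = 0 + \frac{5}{3} = \frac{5}{3}$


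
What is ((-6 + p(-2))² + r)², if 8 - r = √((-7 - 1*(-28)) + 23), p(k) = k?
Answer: 5228 - 288*√11 ≈ 4272.8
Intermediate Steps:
r = 8 - 2*√11 (r = 8 - √((-7 - 1*(-28)) + 23) = 8 - √((-7 + 28) + 23) = 8 - √(21 + 23) = 8 - √44 = 8 - 2*√11 ≈ 1.3668)
((-6 + p(-2))² + r)² = ((-6 - 2)² + (8 - 2*√11))² = ((-8)² + (8 - 2*√11))² = (64 + (8 - 2*√11))² = (72 - 2*√11)²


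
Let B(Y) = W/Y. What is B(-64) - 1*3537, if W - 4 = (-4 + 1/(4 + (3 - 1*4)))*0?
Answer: -56593/16 ≈ -3537.1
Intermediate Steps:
W = 4 (W = 4 + (-4 + 1/(4 + (3 - 1*4)))*0 = 4 + (-4 + 1/(4 + (3 - 4)))*0 = 4 + (-4 + 1/(4 - 1))*0 = 4 + (-4 + 1/3)*0 = 4 + (-4 + ⅓)*0 = 4 - 11/3*0 = 4 + 0 = 4)
B(Y) = 4/Y
B(-64) - 1*3537 = 4/(-64) - 1*3537 = 4*(-1/64) - 3537 = -1/16 - 3537 = -56593/16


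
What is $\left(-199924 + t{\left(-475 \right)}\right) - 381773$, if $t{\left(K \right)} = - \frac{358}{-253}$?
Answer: $- \frac{147168983}{253} \approx -5.817 \cdot 10^{5}$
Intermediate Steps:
$t{\left(K \right)} = \frac{358}{253}$ ($t{\left(K \right)} = \left(-358\right) \left(- \frac{1}{253}\right) = \frac{358}{253}$)
$\left(-199924 + t{\left(-475 \right)}\right) - 381773 = \left(-199924 + \frac{358}{253}\right) - 381773 = - \frac{50580414}{253} - 381773 = - \frac{147168983}{253}$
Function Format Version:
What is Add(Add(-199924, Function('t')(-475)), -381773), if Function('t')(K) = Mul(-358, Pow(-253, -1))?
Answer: Rational(-147168983, 253) ≈ -5.8170e+5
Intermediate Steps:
Function('t')(K) = Rational(358, 253) (Function('t')(K) = Mul(-358, Rational(-1, 253)) = Rational(358, 253))
Add(Add(-199924, Function('t')(-475)), -381773) = Add(Add(-199924, Rational(358, 253)), -381773) = Add(Rational(-50580414, 253), -381773) = Rational(-147168983, 253)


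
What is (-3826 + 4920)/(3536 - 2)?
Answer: 547/1767 ≈ 0.30956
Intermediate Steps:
(-3826 + 4920)/(3536 - 2) = 1094/3534 = 1094*(1/3534) = 547/1767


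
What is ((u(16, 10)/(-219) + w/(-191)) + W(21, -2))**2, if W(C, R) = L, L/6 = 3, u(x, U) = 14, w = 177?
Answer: 506210905225/1749665241 ≈ 289.32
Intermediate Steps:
L = 18 (L = 6*3 = 18)
W(C, R) = 18
((u(16, 10)/(-219) + w/(-191)) + W(21, -2))**2 = ((14/(-219) + 177/(-191)) + 18)**2 = ((14*(-1/219) + 177*(-1/191)) + 18)**2 = ((-14/219 - 177/191) + 18)**2 = (-41437/41829 + 18)**2 = (711485/41829)**2 = 506210905225/1749665241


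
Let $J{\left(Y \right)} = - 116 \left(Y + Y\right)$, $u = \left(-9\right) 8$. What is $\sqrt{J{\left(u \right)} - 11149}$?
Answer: $\sqrt{5555} \approx 74.532$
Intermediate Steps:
$u = -72$
$J{\left(Y \right)} = - 232 Y$ ($J{\left(Y \right)} = - 116 \cdot 2 Y = - 232 Y$)
$\sqrt{J{\left(u \right)} - 11149} = \sqrt{\left(-232\right) \left(-72\right) - 11149} = \sqrt{16704 - 11149} = \sqrt{5555}$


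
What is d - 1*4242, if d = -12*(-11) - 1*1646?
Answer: -5756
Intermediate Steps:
d = -1514 (d = 132 - 1646 = -1514)
d - 1*4242 = -1514 - 1*4242 = -1514 - 4242 = -5756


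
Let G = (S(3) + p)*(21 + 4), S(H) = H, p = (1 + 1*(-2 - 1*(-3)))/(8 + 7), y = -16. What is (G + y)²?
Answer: 34969/9 ≈ 3885.4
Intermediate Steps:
p = 2/15 (p = (1 + 1*(-2 + 3))/15 = (1 + 1*1)*(1/15) = (1 + 1)*(1/15) = 2*(1/15) = 2/15 ≈ 0.13333)
G = 235/3 (G = (3 + 2/15)*(21 + 4) = (47/15)*25 = 235/3 ≈ 78.333)
(G + y)² = (235/3 - 16)² = (187/3)² = 34969/9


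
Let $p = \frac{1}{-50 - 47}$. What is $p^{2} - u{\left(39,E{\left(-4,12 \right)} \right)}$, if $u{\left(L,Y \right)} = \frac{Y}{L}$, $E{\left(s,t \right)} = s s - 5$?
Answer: $- \frac{103460}{366951} \approx -0.28195$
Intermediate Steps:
$E{\left(s,t \right)} = -5 + s^{2}$ ($E{\left(s,t \right)} = s^{2} - 5 = -5 + s^{2}$)
$p = - \frac{1}{97}$ ($p = \frac{1}{-97} = - \frac{1}{97} \approx -0.010309$)
$p^{2} - u{\left(39,E{\left(-4,12 \right)} \right)} = \left(- \frac{1}{97}\right)^{2} - \frac{-5 + \left(-4\right)^{2}}{39} = \frac{1}{9409} - \left(-5 + 16\right) \frac{1}{39} = \frac{1}{9409} - 11 \cdot \frac{1}{39} = \frac{1}{9409} - \frac{11}{39} = - \frac{103460}{366951}$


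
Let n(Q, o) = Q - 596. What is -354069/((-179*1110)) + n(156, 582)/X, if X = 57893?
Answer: 618505849/348568490 ≈ 1.7744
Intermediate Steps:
n(Q, o) = -596 + Q
-354069/((-179*1110)) + n(156, 582)/X = -354069/((-179*1110)) + (-596 + 156)/57893 = -354069/(-198690) - 440*1/57893 = -354069*(-1/198690) - 40/5263 = 118023/66230 - 40/5263 = 618505849/348568490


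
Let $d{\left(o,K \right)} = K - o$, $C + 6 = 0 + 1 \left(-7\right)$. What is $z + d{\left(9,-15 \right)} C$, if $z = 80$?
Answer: $392$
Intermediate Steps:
$C = -13$ ($C = -6 + \left(0 + 1 \left(-7\right)\right) = -6 + \left(0 - 7\right) = -6 - 7 = -13$)
$z + d{\left(9,-15 \right)} C = 80 + \left(-15 - 9\right) \left(-13\right) = 80 - -312 = 80 + 312 = 392$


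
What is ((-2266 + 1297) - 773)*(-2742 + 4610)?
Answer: -3254056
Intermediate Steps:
((-2266 + 1297) - 773)*(-2742 + 4610) = (-969 - 773)*1868 = -1742*1868 = -3254056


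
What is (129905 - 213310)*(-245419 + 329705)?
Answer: -7029873830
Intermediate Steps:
(129905 - 213310)*(-245419 + 329705) = -83405*84286 = -7029873830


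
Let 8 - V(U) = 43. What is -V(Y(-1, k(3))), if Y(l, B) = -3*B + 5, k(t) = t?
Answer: 35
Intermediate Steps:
Y(l, B) = 5 - 3*B
V(U) = -35 (V(U) = 8 - 1*43 = 8 - 43 = -35)
-V(Y(-1, k(3))) = -1*(-35) = 35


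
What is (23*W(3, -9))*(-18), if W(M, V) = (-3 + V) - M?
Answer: 6210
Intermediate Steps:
W(M, V) = -3 + V - M
(23*W(3, -9))*(-18) = (23*(-3 - 9 - 1*3))*(-18) = (23*(-3 - 9 - 3))*(-18) = (23*(-15))*(-18) = -345*(-18) = 6210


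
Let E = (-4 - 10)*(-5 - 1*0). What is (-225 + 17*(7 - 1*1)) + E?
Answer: -53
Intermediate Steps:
E = 70 (E = -14*(-5 + 0) = -14*(-5) = 70)
(-225 + 17*(7 - 1*1)) + E = (-225 + 17*(7 - 1*1)) + 70 = (-225 + 17*(7 - 1)) + 70 = (-225 + 17*6) + 70 = (-225 + 102) + 70 = -123 + 70 = -53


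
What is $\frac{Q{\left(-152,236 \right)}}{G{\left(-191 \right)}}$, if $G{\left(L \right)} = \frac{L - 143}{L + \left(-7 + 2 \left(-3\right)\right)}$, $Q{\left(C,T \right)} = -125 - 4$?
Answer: $- \frac{13158}{167} \approx -78.79$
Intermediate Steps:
$Q{\left(C,T \right)} = -129$ ($Q{\left(C,T \right)} = -125 - 4 = -129$)
$G{\left(L \right)} = \frac{-143 + L}{-13 + L}$ ($G{\left(L \right)} = \frac{-143 + L}{L - 13} = \frac{-143 + L}{-13 + L}$)
$\frac{Q{\left(-152,236 \right)}}{G{\left(-191 \right)}} = - \frac{129}{\frac{1}{-13 - 191} \left(-143 - 191\right)} = - \frac{129}{\frac{1}{-204} \left(-334\right)} = - \frac{129}{\left(- \frac{1}{204}\right) \left(-334\right)} = - \frac{129}{\frac{167}{102}} = \left(-129\right) \frac{102}{167} = - \frac{13158}{167}$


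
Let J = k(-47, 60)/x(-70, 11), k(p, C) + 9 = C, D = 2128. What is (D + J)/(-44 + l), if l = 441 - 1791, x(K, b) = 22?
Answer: -46867/30668 ≈ -1.5282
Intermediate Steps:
k(p, C) = -9 + C
l = -1350
J = 51/22 (J = (-9 + 60)/22 = 51*(1/22) = 51/22 ≈ 2.3182)
(D + J)/(-44 + l) = (2128 + 51/22)/(-44 - 1350) = (46867/22)/(-1394) = (46867/22)*(-1/1394) = -46867/30668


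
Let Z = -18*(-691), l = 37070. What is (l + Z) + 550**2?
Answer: 352008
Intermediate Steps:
Z = 12438
(l + Z) + 550**2 = (37070 + 12438) + 550**2 = 49508 + 302500 = 352008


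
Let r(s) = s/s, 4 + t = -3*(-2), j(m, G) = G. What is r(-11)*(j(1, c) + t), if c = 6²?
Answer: 38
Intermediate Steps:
c = 36
t = 2 (t = -4 - 3*(-2) = -4 + 6 = 2)
r(s) = 1
r(-11)*(j(1, c) + t) = 1*(36 + 2) = 1*38 = 38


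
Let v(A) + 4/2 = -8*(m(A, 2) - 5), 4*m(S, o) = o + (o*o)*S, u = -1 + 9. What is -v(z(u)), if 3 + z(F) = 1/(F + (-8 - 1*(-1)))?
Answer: -50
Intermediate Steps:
u = 8
m(S, o) = o/4 + S*o²/4 (m(S, o) = (o + (o*o)*S)/4 = (o + o²*S)/4 = (o + S*o²)/4 = o/4 + S*o²/4)
z(F) = -3 + 1/(-7 + F) (z(F) = -3 + 1/(F + (-8 - 1*(-1))) = -3 + 1/(F + (-8 + 1)) = -3 + 1/(F - 7) = -3 + 1/(-7 + F))
v(A) = 34 - 8*A (v(A) = -2 - 8*((¼)*2*(1 + A*2) - 5) = -2 - 8*((¼)*2*(1 + 2*A) - 5) = -2 - 8*((½ + A) - 5) = -2 - 8*(-9/2 + A) = -2 + (36 - 8*A) = 34 - 8*A)
-v(z(u)) = -(34 - 8*(22 - 3*8)/(-7 + 8)) = -(34 - 8*(22 - 24)/1) = -(34 - 8*(-2)) = -(34 + 16) = -1*50 = -50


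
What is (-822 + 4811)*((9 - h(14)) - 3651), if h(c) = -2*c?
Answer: -14416246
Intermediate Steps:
(-822 + 4811)*((9 - h(14)) - 3651) = (-822 + 4811)*((9 - (-2)*14) - 3651) = 3989*((9 - 1*(-28)) - 3651) = 3989*((9 + 28) - 3651) = 3989*(37 - 3651) = 3989*(-3614) = -14416246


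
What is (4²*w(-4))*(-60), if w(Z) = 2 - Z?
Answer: -5760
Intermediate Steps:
(4²*w(-4))*(-60) = (4²*(2 - 1*(-4)))*(-60) = (16*(2 + 4))*(-60) = (16*6)*(-60) = 96*(-60) = -5760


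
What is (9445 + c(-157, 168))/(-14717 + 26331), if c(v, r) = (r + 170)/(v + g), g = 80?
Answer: 726927/894278 ≈ 0.81286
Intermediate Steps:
c(v, r) = (170 + r)/(80 + v) (c(v, r) = (r + 170)/(v + 80) = (170 + r)/(80 + v))
(9445 + c(-157, 168))/(-14717 + 26331) = (9445 + (170 + 168)/(80 - 157))/(-14717 + 26331) = (9445 + 338/(-77))/11614 = (9445 - 1/77*338)*(1/11614) = (9445 - 338/77)*(1/11614) = (726927/77)*(1/11614) = 726927/894278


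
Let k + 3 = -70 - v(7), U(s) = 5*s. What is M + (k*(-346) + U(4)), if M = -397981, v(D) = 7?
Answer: -370281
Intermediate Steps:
k = -80 (k = -3 + (-70 - 1*7) = -3 + (-70 - 7) = -3 - 77 = -80)
M + (k*(-346) + U(4)) = -397981 + (-80*(-346) + 5*4) = -397981 + (27680 + 20) = -397981 + 27700 = -370281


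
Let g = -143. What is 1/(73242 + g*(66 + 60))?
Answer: 1/55224 ≈ 1.8108e-5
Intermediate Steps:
1/(73242 + g*(66 + 60)) = 1/(73242 - 143*(66 + 60)) = 1/(73242 - 143*126) = 1/(73242 - 18018) = 1/55224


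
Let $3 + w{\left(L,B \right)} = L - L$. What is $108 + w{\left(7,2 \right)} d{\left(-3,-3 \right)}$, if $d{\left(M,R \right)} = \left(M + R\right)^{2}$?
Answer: $0$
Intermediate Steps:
$w{\left(L,B \right)} = -3$ ($w{\left(L,B \right)} = -3 + \left(L - L\right) = -3 + 0 = -3$)
$108 + w{\left(7,2 \right)} d{\left(-3,-3 \right)} = 108 - 3 \left(-3 - 3\right)^{2} = 108 - 3 \left(-6\right)^{2} = 108 - 108 = 0$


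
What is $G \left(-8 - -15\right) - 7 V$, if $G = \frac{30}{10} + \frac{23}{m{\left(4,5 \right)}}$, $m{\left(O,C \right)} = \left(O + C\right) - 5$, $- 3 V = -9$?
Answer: $\frac{161}{4} \approx 40.25$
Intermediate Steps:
$V = 3$ ($V = \left(- \frac{1}{3}\right) \left(-9\right) = 3$)
$m{\left(O,C \right)} = -5 + C + O$ ($m{\left(O,C \right)} = \left(C + O\right) - 5 = -5 + C + O$)
$G = \frac{35}{4}$ ($G = \frac{30}{10} + \frac{23}{-5 + 5 + 4} = 30 \cdot \frac{1}{10} + \frac{23}{4} = 3 + 23 \cdot \frac{1}{4} = 3 + \frac{23}{4} = \frac{35}{4} \approx 8.75$)
$G \left(-8 - -15\right) - 7 V = \frac{35 \left(-8 - -15\right)}{4} - 21 = \frac{35 \left(-8 + 15\right)}{4} - 21 = \frac{35}{4} \cdot 7 - 21 = \frac{245}{4} - 21 = \frac{161}{4}$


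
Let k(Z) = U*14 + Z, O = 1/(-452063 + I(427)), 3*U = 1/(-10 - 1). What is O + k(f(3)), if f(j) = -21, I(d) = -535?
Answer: -35554091/1659526 ≈ -21.424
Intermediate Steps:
U = -1/33 (U = 1/(3*(-10 - 1)) = (⅓)/(-11) = (⅓)*(-1/11) = -1/33 ≈ -0.030303)
O = -1/452598 (O = 1/(-452063 - 535) = 1/(-452598) = -1/452598 ≈ -2.2095e-6)
k(Z) = -14/33 + Z (k(Z) = -1/33*14 + Z = -14/33 + Z)
O + k(f(3)) = -1/452598 + (-14/33 - 21) = -1/452598 - 707/33 = -35554091/1659526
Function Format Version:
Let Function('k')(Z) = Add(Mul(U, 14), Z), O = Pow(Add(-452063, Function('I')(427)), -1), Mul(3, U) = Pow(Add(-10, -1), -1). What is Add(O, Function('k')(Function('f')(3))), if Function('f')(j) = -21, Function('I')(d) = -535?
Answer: Rational(-35554091, 1659526) ≈ -21.424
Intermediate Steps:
U = Rational(-1, 33) (U = Mul(Rational(1, 3), Pow(Add(-10, -1), -1)) = Mul(Rational(1, 3), Pow(-11, -1)) = Mul(Rational(1, 3), Rational(-1, 11)) = Rational(-1, 33) ≈ -0.030303)
O = Rational(-1, 452598) (O = Pow(Add(-452063, -535), -1) = Pow(-452598, -1) = Rational(-1, 452598) ≈ -2.2095e-6)
Function('k')(Z) = Add(Rational(-14, 33), Z) (Function('k')(Z) = Add(Mul(Rational(-1, 33), 14), Z) = Add(Rational(-14, 33), Z))
Add(O, Function('k')(Function('f')(3))) = Add(Rational(-1, 452598), Add(Rational(-14, 33), -21)) = Add(Rational(-1, 452598), Rational(-707, 33)) = Rational(-35554091, 1659526)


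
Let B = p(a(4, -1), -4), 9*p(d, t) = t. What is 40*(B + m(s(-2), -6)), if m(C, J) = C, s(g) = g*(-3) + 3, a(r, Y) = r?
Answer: 3080/9 ≈ 342.22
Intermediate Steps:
s(g) = 3 - 3*g (s(g) = -3*g + 3 = 3 - 3*g)
p(d, t) = t/9
B = -4/9 (B = (⅑)*(-4) = -4/9 ≈ -0.44444)
40*(B + m(s(-2), -6)) = 40*(-4/9 + (3 - 3*(-2))) = 40*(-4/9 + (3 + 6)) = 40*(-4/9 + 9) = 40*(77/9) = 3080/9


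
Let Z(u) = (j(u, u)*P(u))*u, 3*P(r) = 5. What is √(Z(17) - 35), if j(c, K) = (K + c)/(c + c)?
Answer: 2*I*√15/3 ≈ 2.582*I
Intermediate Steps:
P(r) = 5/3 (P(r) = (⅓)*5 = 5/3)
j(c, K) = (K + c)/(2*c) (j(c, K) = (K + c)/((2*c)) = (K + c)*(1/(2*c)) = (K + c)/(2*c))
Z(u) = 5*u/3 (Z(u) = (((u + u)/(2*u))*(5/3))*u = (((2*u)/(2*u))*(5/3))*u = (1*(5/3))*u = 5*u/3)
√(Z(17) - 35) = √((5/3)*17 - 35) = √(85/3 - 35) = √(-20/3) = 2*I*√15/3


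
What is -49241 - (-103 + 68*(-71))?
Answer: -44310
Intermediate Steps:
-49241 - (-103 + 68*(-71)) = -49241 - (-103 - 4828) = -49241 - 1*(-4931) = -49241 + 4931 = -44310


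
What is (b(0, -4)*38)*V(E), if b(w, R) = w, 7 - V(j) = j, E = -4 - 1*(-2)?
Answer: 0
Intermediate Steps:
E = -2 (E = -4 + 2 = -2)
V(j) = 7 - j
(b(0, -4)*38)*V(E) = (0*38)*(7 - 1*(-2)) = 0*(7 + 2) = 0*9 = 0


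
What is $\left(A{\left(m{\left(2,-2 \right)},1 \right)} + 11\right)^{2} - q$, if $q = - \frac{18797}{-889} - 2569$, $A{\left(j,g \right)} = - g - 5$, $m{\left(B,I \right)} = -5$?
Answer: $\frac{2287269}{889} \approx 2572.9$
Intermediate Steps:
$A{\left(j,g \right)} = -5 - g$
$q = - \frac{2265044}{889}$ ($q = \left(-18797\right) \left(- \frac{1}{889}\right) - 2569 = \frac{18797}{889} - 2569 = - \frac{2265044}{889} \approx -2547.9$)
$\left(A{\left(m{\left(2,-2 \right)},1 \right)} + 11\right)^{2} - q = \left(\left(-5 - 1\right) + 11\right)^{2} - - \frac{2265044}{889} = \left(\left(-5 - 1\right) + 11\right)^{2} + \frac{2265044}{889} = \left(-6 + 11\right)^{2} + \frac{2265044}{889} = 5^{2} + \frac{2265044}{889} = 25 + \frac{2265044}{889} = \frac{2287269}{889}$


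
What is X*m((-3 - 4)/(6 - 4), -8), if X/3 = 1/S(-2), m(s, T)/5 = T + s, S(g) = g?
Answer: 345/4 ≈ 86.250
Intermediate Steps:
m(s, T) = 5*T + 5*s (m(s, T) = 5*(T + s) = 5*T + 5*s)
X = -3/2 (X = 3/(-2) = 3*(-1/2) = -3/2 ≈ -1.5000)
X*m((-3 - 4)/(6 - 4), -8) = -3*(5*(-8) + 5*((-3 - 4)/(6 - 4)))/2 = -3*(-40 + 5*(-7/2))/2 = -3*(-40 - 35/2)/2 = -3/2*(-115/2) = 345/4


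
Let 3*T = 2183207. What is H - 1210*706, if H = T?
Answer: -379573/3 ≈ -1.2652e+5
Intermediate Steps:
T = 2183207/3 (T = (⅓)*2183207 = 2183207/3 ≈ 7.2774e+5)
H = 2183207/3 ≈ 7.2774e+5
H - 1210*706 = 2183207/3 - 1210*706 = 2183207/3 - 854260 = -379573/3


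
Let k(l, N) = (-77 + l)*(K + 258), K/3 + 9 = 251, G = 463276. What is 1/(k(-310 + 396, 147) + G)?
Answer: 1/472132 ≈ 2.1181e-6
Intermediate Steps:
K = 726 (K = -27 + 3*251 = -27 + 753 = 726)
k(l, N) = -75768 + 984*l (k(l, N) = (-77 + l)*(726 + 258) = (-77 + l)*984 = -75768 + 984*l)
1/(k(-310 + 396, 147) + G) = 1/((-75768 + 984*(-310 + 396)) + 463276) = 1/((-75768 + 984*86) + 463276) = 1/((-75768 + 84624) + 463276) = 1/(8856 + 463276) = 1/472132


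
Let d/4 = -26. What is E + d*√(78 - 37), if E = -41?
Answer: -41 - 104*√41 ≈ -706.92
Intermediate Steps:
d = -104 (d = 4*(-26) = -104)
E + d*√(78 - 37) = -41 - 104*√(78 - 37) = -41 - 104*√41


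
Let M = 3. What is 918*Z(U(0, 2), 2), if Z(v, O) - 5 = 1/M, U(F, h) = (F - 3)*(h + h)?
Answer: 4896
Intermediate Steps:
U(F, h) = 2*h*(-3 + F) (U(F, h) = (-3 + F)*(2*h) = 2*h*(-3 + F))
Z(v, O) = 16/3 (Z(v, O) = 5 + 1/3 = 5 + ⅓ = 16/3)
918*Z(U(0, 2), 2) = 918*(16/3) = 4896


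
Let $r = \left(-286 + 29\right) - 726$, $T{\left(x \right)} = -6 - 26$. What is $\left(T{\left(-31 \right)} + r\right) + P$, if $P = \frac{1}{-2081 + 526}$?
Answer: $- \frac{1578326}{1555} \approx -1015.0$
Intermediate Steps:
$P = - \frac{1}{1555}$ ($P = \frac{1}{-1555} = - \frac{1}{1555} \approx -0.00064309$)
$T{\left(x \right)} = -32$
$r = -983$ ($r = -257 - 726 = -983$)
$\left(T{\left(-31 \right)} + r\right) + P = \left(-32 - 983\right) - \frac{1}{1555} = -1015 - \frac{1}{1555} = - \frac{1578326}{1555}$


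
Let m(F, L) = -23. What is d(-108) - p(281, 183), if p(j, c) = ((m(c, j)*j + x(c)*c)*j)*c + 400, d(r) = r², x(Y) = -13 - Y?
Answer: 2176798277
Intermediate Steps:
p(j, c) = 400 + c*j*(-23*j + c*(-13 - c)) (p(j, c) = ((-23*j + (-13 - c)*c)*j)*c + 400 = ((-23*j + c*(-13 - c))*j)*c + 400 = (j*(-23*j + c*(-13 - c)))*c + 400 = c*j*(-23*j + c*(-13 - c)) + 400 = 400 + c*j*(-23*j + c*(-13 - c)))
d(-108) - p(281, 183) = (-108)² - (400 - 23*183*281² - 1*281*183²*(13 + 183)) = 11664 - (400 - 23*183*78961 - 1*281*33489*196) = 11664 - (400 - 332346849 - 1844440164) = 11664 - 1*(-2176786613) = 11664 + 2176786613 = 2176798277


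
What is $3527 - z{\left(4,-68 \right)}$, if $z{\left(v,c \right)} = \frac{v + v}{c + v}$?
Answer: $\frac{28217}{8} \approx 3527.1$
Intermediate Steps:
$z{\left(v,c \right)} = \frac{2 v}{c + v}$
$3527 - z{\left(4,-68 \right)} = 3527 - 2 \cdot 4 \frac{1}{-68 + 4} = 3527 - 2 \cdot 4 \frac{1}{-64} = 3527 - 2 \cdot 4 \left(- \frac{1}{64}\right) = 3527 - - \frac{1}{8} = 3527 + \frac{1}{8} = \frac{28217}{8}$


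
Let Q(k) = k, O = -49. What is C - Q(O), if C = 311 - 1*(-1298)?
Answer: 1658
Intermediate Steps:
C = 1609 (C = 311 + 1298 = 1609)
C - Q(O) = 1609 - 1*(-49) = 1609 + 49 = 1658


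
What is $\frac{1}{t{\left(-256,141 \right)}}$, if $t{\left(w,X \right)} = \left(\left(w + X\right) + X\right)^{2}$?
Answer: $\frac{1}{676} \approx 0.0014793$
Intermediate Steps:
$t{\left(w,X \right)} = \left(w + 2 X\right)^{2}$ ($t{\left(w,X \right)} = \left(\left(X + w\right) + X\right)^{2} = \left(w + 2 X\right)^{2}$)
$\frac{1}{t{\left(-256,141 \right)}} = \frac{1}{\left(-256 + 2 \cdot 141\right)^{2}} = \frac{1}{\left(-256 + 282\right)^{2}} = \frac{1}{26^{2}} = \frac{1}{676}$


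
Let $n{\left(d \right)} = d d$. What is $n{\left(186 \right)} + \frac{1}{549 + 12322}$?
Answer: $\frac{445285117}{12871} \approx 34596.0$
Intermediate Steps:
$n{\left(d \right)} = d^{2}$
$n{\left(186 \right)} + \frac{1}{549 + 12322} = 186^{2} + \frac{1}{549 + 12322} = 34596 + \frac{1}{12871} = \frac{445285117}{12871}$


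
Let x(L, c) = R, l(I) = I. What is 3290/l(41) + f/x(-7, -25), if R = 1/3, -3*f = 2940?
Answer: -117250/41 ≈ -2859.8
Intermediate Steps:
f = -980 (f = -⅓*2940 = -980)
R = ⅓ ≈ 0.33333
x(L, c) = ⅓
3290/l(41) + f/x(-7, -25) = 3290/41 - 980/⅓ = 3290*(1/41) - 980*3 = 3290/41 - 2940 = -117250/41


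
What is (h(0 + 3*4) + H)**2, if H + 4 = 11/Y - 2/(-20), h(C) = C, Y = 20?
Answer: 29929/400 ≈ 74.823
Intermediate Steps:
H = -67/20 (H = -4 + (11/20 - 2/(-20)) = -4 + (11*(1/20) - 2*(-1/20)) = -4 + (11/20 + 1/10) = -4 + 13/20 = -67/20 ≈ -3.3500)
(h(0 + 3*4) + H)**2 = ((0 + 3*4) - 67/20)**2 = ((0 + 12) - 67/20)**2 = (12 - 67/20)**2 = (173/20)**2 = 29929/400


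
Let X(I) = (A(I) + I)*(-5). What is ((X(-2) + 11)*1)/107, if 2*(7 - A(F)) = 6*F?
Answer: -44/107 ≈ -0.41121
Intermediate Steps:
A(F) = 7 - 3*F
X(I) = -35 + 10*I (X(I) = ((7 - 3*I) + I)*(-5) = (7 - 2*I)*(-5) = -35 + 10*I)
((X(-2) + 11)*1)/107 = (((-35 + 10*(-2)) + 11)*1)/107 = (((-35 - 20) + 11)*1)*(1/107) = ((-55 + 11)*1)*(1/107) = -44*1*(1/107) = -44*1/107 = -44/107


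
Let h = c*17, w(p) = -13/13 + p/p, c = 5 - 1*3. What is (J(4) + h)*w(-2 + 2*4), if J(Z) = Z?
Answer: 0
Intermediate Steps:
c = 2 (c = 5 - 3 = 2)
w(p) = 0 (w(p) = -13*1/13 + 1 = -1 + 1 = 0)
h = 34 (h = 2*17 = 34)
(J(4) + h)*w(-2 + 2*4) = (4 + 34)*0 = 38*0 = 0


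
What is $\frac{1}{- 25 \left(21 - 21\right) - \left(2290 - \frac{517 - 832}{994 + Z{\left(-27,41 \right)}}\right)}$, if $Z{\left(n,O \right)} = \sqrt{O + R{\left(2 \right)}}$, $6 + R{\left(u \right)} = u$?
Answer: $- \frac{150855388}{345506646595} - \frac{21 \sqrt{37}}{345506646595} \approx -0.00043662$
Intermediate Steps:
$R{\left(u \right)} = -6 + u$
$Z{\left(n,O \right)} = \sqrt{-4 + O}$ ($Z{\left(n,O \right)} = \sqrt{O + \left(-6 + 2\right)} = \sqrt{O - 4} = \sqrt{-4 + O}$)
$\frac{1}{- 25 \left(21 - 21\right) - \left(2290 - \frac{517 - 832}{994 + Z{\left(-27,41 \right)}}\right)} = \frac{1}{- 25 \left(21 - 21\right) - \left(2290 - \frac{517 - 832}{994 + \sqrt{-4 + 41}}\right)} = \frac{1}{- 25 \left(21 - 21\right) - \left(2290 + \frac{315}{994 + \sqrt{37}}\right)} = \frac{1}{\left(-25\right) 0 - \left(2290 + \frac{315}{994 + \sqrt{37}}\right)} = \frac{1}{0 - \left(2290 + \frac{315}{994 + \sqrt{37}}\right)} = \frac{1}{-2290 - \frac{315}{994 + \sqrt{37}}}$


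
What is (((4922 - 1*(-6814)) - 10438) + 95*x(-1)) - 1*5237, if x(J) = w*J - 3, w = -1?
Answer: -4129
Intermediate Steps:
x(J) = -3 - J (x(J) = -J - 3 = -3 - J)
(((4922 - 1*(-6814)) - 10438) + 95*x(-1)) - 1*5237 = (((4922 - 1*(-6814)) - 10438) + 95*(-3 - 1*(-1))) - 1*5237 = (((4922 + 6814) - 10438) + 95*(-3 + 1)) - 5237 = ((11736 - 10438) + 95*(-2)) - 5237 = (1298 - 190) - 5237 = 1108 - 5237 = -4129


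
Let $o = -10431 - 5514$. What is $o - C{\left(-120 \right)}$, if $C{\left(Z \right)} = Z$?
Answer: $-15825$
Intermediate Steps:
$o = -15945$
$o - C{\left(-120 \right)} = -15945 - -120 = -15945 + 120 = -15825$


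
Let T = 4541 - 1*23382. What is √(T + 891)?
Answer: 5*I*√718 ≈ 133.98*I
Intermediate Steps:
T = -18841 (T = 4541 - 23382 = -18841)
√(T + 891) = √(-18841 + 891) = √(-17950) = 5*I*√718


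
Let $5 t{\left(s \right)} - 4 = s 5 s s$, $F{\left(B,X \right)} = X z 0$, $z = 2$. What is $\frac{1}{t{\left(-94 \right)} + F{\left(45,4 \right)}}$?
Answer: $- \frac{5}{4152916} \approx -1.204 \cdot 10^{-6}$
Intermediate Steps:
$F{\left(B,X \right)} = 0$ ($F{\left(B,X \right)} = X 2 \cdot 0 = 2 X 0 = 0$)
$t{\left(s \right)} = \frac{4}{5} + s^{3}$ ($t{\left(s \right)} = \frac{4}{5} + \frac{s 5 s s}{5} = \frac{4}{5} + \frac{5 s^{2} s}{5} = \frac{4}{5} + \frac{5 s^{3}}{5} = \frac{4}{5} + s^{3}$)
$\frac{1}{t{\left(-94 \right)} + F{\left(45,4 \right)}} = \frac{1}{\left(\frac{4}{5} + \left(-94\right)^{3}\right) + 0} = \frac{1}{\left(\frac{4}{5} - 830584\right) + 0} = \frac{1}{- \frac{4152916}{5} + 0} = \frac{1}{- \frac{4152916}{5}} = - \frac{5}{4152916}$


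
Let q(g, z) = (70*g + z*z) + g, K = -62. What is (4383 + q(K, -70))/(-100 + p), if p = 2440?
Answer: 1627/780 ≈ 2.0859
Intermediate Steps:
q(g, z) = z² + 71*g (q(g, z) = (70*g + z²) + g = (z² + 70*g) + g = z² + 71*g)
(4383 + q(K, -70))/(-100 + p) = (4383 + ((-70)² + 71*(-62)))/(-100 + 2440) = (4383 + (4900 - 4402))/2340 = (4383 + 498)*(1/2340) = 4881*(1/2340) = 1627/780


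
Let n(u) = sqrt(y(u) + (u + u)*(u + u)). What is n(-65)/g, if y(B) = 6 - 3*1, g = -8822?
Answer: -sqrt(16903)/8822 ≈ -0.014737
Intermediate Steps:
y(B) = 3 (y(B) = 6 - 3 = 3)
n(u) = sqrt(3 + 4*u**2) (n(u) = sqrt(3 + (u + u)*(u + u)) = sqrt(3 + (2*u)*(2*u)) = sqrt(3 + 4*u**2))
n(-65)/g = sqrt(3 + 4*(-65)**2)/(-8822) = sqrt(3 + 4*4225)*(-1/8822) = sqrt(3 + 16900)*(-1/8822) = sqrt(16903)*(-1/8822) = -sqrt(16903)/8822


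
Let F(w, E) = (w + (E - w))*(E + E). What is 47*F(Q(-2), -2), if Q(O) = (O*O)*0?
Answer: 376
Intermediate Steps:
Q(O) = 0 (Q(O) = O**2*0 = 0)
F(w, E) = 2*E**2 (F(w, E) = E*(2*E) = 2*E**2)
47*F(Q(-2), -2) = 47*(2*(-2)**2) = 47*(2*4) = 47*8 = 376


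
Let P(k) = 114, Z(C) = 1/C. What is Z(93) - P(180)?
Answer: -10601/93 ≈ -113.99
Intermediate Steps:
Z(93) - P(180) = 1/93 - 1*114 = 1/93 - 114 = -10601/93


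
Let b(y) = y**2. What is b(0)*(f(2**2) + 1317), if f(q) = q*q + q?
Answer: 0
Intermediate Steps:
f(q) = q + q**2 (f(q) = q**2 + q = q + q**2)
b(0)*(f(2**2) + 1317) = 0**2*(2**2*(1 + 2**2) + 1317) = 0*(4*(1 + 4) + 1317) = 0*(4*5 + 1317) = 0*(20 + 1317) = 0*1337 = 0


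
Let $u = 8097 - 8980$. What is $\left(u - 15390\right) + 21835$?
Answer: $5562$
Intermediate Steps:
$u = -883$ ($u = 8097 - 8980 = -883$)
$\left(u - 15390\right) + 21835 = \left(-883 - 15390\right) + 21835 = -16273 + 21835 = 5562$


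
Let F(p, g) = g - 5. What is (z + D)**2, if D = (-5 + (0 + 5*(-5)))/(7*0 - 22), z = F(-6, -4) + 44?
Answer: 160000/121 ≈ 1322.3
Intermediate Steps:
F(p, g) = -5 + g
z = 35 (z = (-5 - 4) + 44 = -9 + 44 = 35)
D = 15/11 (D = (-5 + (0 - 25))/(0 - 22) = (-5 - 25)/(-22) = -30*(-1/22) = 15/11 ≈ 1.3636)
(z + D)**2 = (35 + 15/11)**2 = (400/11)**2 = 160000/121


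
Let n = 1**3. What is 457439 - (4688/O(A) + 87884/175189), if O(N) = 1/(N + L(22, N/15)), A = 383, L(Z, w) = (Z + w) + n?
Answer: -4114111588831/2627835 ≈ -1.5656e+6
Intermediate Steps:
n = 1
L(Z, w) = 1 + Z + w (L(Z, w) = (Z + w) + 1 = 1 + Z + w)
O(N) = 1/(23 + 16*N/15) (O(N) = 1/(N + (1 + 22 + N/15)) = 1/(N + (23 + N/15)) = 1/(23 + 16*N/15))
457439 - (4688/O(A) + 87884/175189) = 457439 - (4688/((15/(345 + 16*383))) + 87884/175189) = 457439 - (4688/((15/(345 + 6128))) + 87884*(1/175189)) = 457439 - (4688/((15/6473)) + 87884/175189) = 457439 - (4688/((15*(1/6473))) + 87884/175189) = 457439 - (4688/(15/6473) + 87884/175189) = 457439 - (4688*(6473/15) + 87884/175189) = 457439 - (30345424/15 + 87884/175189) = 457439 - 1*5316185803396/2627835 = 457439 - 5316185803396/2627835 = -4114111588831/2627835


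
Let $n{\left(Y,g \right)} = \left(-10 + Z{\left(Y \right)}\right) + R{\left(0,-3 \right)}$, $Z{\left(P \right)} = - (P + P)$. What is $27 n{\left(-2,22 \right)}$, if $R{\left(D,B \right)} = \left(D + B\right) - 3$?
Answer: $-324$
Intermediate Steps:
$R{\left(D,B \right)} = -3 + B + D$ ($R{\left(D,B \right)} = \left(B + D\right) - 3 = -3 + B + D$)
$Z{\left(P \right)} = - 2 P$
$n{\left(Y,g \right)} = -16 - 2 Y$ ($n{\left(Y,g \right)} = \left(-10 - 2 Y\right) - 6 = -16 - 2 Y$)
$27 n{\left(-2,22 \right)} = 27 \left(-16 - -4\right) = 27 \left(-16 + 4\right) = 27 \left(-12\right) = -324$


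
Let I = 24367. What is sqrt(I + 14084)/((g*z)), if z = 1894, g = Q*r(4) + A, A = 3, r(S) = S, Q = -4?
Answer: -sqrt(38451)/24622 ≈ -0.0079640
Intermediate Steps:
g = -13 (g = -4*4 + 3 = -16 + 3 = -13)
sqrt(I + 14084)/((g*z)) = sqrt(24367 + 14084)/((-13*1894)) = sqrt(38451)/(-24622) = sqrt(38451)*(-1/24622) = -sqrt(38451)/24622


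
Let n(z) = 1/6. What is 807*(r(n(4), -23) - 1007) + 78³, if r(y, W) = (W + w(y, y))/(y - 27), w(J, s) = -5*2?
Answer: -54273831/161 ≈ -3.3710e+5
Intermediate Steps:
n(z) = ⅙
w(J, s) = -10
r(y, W) = (-10 + W)/(-27 + y) (r(y, W) = (W - 10)/(y - 27) = (-10 + W)/(-27 + y))
807*(r(n(4), -23) - 1007) + 78³ = 807*((-10 - 23)/(-27 + ⅙) - 1007) + 78³ = 807*(-33/(-161/6) - 1007) + 474552 = 807*(-6/161*(-33) - 1007) + 474552 = 807*(198/161 - 1007) + 474552 = 807*(-161929/161) + 474552 = -130676703/161 + 474552 = -54273831/161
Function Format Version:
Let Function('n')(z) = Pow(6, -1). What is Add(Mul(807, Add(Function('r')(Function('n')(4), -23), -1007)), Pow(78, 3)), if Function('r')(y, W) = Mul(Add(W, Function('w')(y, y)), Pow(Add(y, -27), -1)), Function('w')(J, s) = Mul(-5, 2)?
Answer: Rational(-54273831, 161) ≈ -3.3710e+5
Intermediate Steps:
Function('n')(z) = Rational(1, 6)
Function('w')(J, s) = -10
Function('r')(y, W) = Mul(Pow(Add(-27, y), -1), Add(-10, W)) (Function('r')(y, W) = Mul(Add(W, -10), Pow(Add(y, -27), -1)) = Mul(Add(-10, W), Pow(Add(-27, y), -1)) = Mul(Pow(Add(-27, y), -1), Add(-10, W)))
Add(Mul(807, Add(Function('r')(Function('n')(4), -23), -1007)), Pow(78, 3)) = Add(Mul(807, Add(Mul(Pow(Add(-27, Rational(1, 6)), -1), Add(-10, -23)), -1007)), Pow(78, 3)) = Add(Mul(807, Add(Mul(Pow(Rational(-161, 6), -1), -33), -1007)), 474552) = Add(Mul(807, Add(Mul(Rational(-6, 161), -33), -1007)), 474552) = Add(Mul(807, Add(Rational(198, 161), -1007)), 474552) = Add(Mul(807, Rational(-161929, 161)), 474552) = Add(Rational(-130676703, 161), 474552) = Rational(-54273831, 161)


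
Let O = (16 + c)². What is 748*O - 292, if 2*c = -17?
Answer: 41783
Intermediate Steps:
c = -17/2 (c = (½)*(-17) = -17/2 ≈ -8.5000)
O = 225/4 (O = (16 - 17/2)² = (15/2)² = 225/4 ≈ 56.250)
748*O - 292 = 748*(225/4) - 292 = 42075 - 292 = 41783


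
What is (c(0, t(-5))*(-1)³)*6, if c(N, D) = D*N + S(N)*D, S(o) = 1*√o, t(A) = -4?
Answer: 0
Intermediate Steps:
S(o) = √o
c(N, D) = D*N + D*√N (c(N, D) = D*N + √N*D = D*N + D*√N)
(c(0, t(-5))*(-1)³)*6 = (-4*(0 + √0)*(-1)³)*6 = (-4*(0 + 0)*(-1))*6 = (-4*0*(-1))*6 = (0*(-1))*6 = 0*6 = 0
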